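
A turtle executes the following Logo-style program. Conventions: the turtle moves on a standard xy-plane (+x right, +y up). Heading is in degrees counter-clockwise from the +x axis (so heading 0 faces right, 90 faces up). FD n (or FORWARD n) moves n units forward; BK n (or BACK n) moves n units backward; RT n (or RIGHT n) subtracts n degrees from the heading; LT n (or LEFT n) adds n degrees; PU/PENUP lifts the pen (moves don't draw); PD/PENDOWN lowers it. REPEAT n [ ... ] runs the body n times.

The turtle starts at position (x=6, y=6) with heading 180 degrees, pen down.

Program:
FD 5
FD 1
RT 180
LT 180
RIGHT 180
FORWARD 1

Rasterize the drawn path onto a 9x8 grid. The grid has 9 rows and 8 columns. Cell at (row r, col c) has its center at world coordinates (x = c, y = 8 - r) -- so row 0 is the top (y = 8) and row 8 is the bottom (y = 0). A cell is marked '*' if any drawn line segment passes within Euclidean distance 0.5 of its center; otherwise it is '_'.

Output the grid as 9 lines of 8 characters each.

Answer: ________
________
*******_
________
________
________
________
________
________

Derivation:
Segment 0: (6,6) -> (1,6)
Segment 1: (1,6) -> (0,6)
Segment 2: (0,6) -> (1,6)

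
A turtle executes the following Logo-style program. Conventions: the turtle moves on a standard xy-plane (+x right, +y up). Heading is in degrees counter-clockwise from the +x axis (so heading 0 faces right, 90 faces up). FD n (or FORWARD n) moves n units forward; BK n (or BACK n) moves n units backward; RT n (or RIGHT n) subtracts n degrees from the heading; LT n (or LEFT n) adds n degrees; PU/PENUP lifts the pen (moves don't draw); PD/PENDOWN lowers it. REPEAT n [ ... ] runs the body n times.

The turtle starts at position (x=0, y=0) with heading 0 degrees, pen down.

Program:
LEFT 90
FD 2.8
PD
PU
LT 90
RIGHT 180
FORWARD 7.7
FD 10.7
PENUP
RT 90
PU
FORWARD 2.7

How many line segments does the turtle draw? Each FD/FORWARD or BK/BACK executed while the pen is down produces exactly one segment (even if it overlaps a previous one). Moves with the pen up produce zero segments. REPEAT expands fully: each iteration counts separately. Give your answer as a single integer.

Executing turtle program step by step:
Start: pos=(0,0), heading=0, pen down
LT 90: heading 0 -> 90
FD 2.8: (0,0) -> (0,2.8) [heading=90, draw]
PD: pen down
PU: pen up
LT 90: heading 90 -> 180
RT 180: heading 180 -> 0
FD 7.7: (0,2.8) -> (7.7,2.8) [heading=0, move]
FD 10.7: (7.7,2.8) -> (18.4,2.8) [heading=0, move]
PU: pen up
RT 90: heading 0 -> 270
PU: pen up
FD 2.7: (18.4,2.8) -> (18.4,0.1) [heading=270, move]
Final: pos=(18.4,0.1), heading=270, 1 segment(s) drawn
Segments drawn: 1

Answer: 1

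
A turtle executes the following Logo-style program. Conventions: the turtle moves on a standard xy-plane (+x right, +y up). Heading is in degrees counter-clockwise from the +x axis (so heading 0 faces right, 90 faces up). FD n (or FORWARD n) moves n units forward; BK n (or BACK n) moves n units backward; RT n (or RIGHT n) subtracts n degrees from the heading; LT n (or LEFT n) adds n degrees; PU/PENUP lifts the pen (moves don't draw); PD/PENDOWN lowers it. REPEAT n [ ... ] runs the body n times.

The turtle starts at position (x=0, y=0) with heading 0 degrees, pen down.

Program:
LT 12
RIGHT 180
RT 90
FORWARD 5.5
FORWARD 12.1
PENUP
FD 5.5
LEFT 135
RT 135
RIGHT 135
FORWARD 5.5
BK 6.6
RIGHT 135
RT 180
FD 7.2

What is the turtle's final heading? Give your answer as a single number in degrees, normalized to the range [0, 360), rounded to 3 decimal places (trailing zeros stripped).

Executing turtle program step by step:
Start: pos=(0,0), heading=0, pen down
LT 12: heading 0 -> 12
RT 180: heading 12 -> 192
RT 90: heading 192 -> 102
FD 5.5: (0,0) -> (-1.144,5.38) [heading=102, draw]
FD 12.1: (-1.144,5.38) -> (-3.659,17.215) [heading=102, draw]
PU: pen up
FD 5.5: (-3.659,17.215) -> (-4.803,22.595) [heading=102, move]
LT 135: heading 102 -> 237
RT 135: heading 237 -> 102
RT 135: heading 102 -> 327
FD 5.5: (-4.803,22.595) -> (-0.19,19.6) [heading=327, move]
BK 6.6: (-0.19,19.6) -> (-5.725,23.194) [heading=327, move]
RT 135: heading 327 -> 192
RT 180: heading 192 -> 12
FD 7.2: (-5.725,23.194) -> (1.317,24.691) [heading=12, move]
Final: pos=(1.317,24.691), heading=12, 2 segment(s) drawn

Answer: 12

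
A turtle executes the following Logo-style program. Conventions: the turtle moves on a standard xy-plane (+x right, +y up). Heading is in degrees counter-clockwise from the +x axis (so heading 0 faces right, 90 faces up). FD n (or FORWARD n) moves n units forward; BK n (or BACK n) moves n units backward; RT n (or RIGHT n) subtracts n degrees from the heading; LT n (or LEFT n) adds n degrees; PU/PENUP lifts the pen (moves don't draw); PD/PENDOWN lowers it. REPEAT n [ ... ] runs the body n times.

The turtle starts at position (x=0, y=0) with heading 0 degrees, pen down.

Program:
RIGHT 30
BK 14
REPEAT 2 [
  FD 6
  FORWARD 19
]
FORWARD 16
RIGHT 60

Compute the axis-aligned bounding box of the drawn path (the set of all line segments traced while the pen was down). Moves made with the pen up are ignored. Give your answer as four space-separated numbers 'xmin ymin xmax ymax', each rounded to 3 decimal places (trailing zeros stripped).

Executing turtle program step by step:
Start: pos=(0,0), heading=0, pen down
RT 30: heading 0 -> 330
BK 14: (0,0) -> (-12.124,7) [heading=330, draw]
REPEAT 2 [
  -- iteration 1/2 --
  FD 6: (-12.124,7) -> (-6.928,4) [heading=330, draw]
  FD 19: (-6.928,4) -> (9.526,-5.5) [heading=330, draw]
  -- iteration 2/2 --
  FD 6: (9.526,-5.5) -> (14.722,-8.5) [heading=330, draw]
  FD 19: (14.722,-8.5) -> (31.177,-18) [heading=330, draw]
]
FD 16: (31.177,-18) -> (45.033,-26) [heading=330, draw]
RT 60: heading 330 -> 270
Final: pos=(45.033,-26), heading=270, 6 segment(s) drawn

Segment endpoints: x in {-12.124, -6.928, 0, 9.526, 14.722, 31.177, 45.033}, y in {-26, -18, -8.5, -5.5, 0, 4, 7}
xmin=-12.124, ymin=-26, xmax=45.033, ymax=7

Answer: -12.124 -26 45.033 7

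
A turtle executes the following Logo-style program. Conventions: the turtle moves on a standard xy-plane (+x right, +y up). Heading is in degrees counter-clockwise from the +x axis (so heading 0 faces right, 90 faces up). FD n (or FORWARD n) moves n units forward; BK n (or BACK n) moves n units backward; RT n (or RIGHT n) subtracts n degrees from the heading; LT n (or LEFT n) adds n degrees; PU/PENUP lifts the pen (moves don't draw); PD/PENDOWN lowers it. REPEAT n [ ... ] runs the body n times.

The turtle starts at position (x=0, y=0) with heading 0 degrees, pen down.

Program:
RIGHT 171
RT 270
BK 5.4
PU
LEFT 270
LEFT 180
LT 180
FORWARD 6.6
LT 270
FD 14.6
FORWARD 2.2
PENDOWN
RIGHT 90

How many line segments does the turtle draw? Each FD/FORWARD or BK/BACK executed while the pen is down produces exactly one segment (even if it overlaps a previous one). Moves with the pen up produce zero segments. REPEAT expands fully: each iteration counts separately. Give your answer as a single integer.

Executing turtle program step by step:
Start: pos=(0,0), heading=0, pen down
RT 171: heading 0 -> 189
RT 270: heading 189 -> 279
BK 5.4: (0,0) -> (-0.845,5.334) [heading=279, draw]
PU: pen up
LT 270: heading 279 -> 189
LT 180: heading 189 -> 9
LT 180: heading 9 -> 189
FD 6.6: (-0.845,5.334) -> (-7.363,4.301) [heading=189, move]
LT 270: heading 189 -> 99
FD 14.6: (-7.363,4.301) -> (-9.647,18.721) [heading=99, move]
FD 2.2: (-9.647,18.721) -> (-9.992,20.894) [heading=99, move]
PD: pen down
RT 90: heading 99 -> 9
Final: pos=(-9.992,20.894), heading=9, 1 segment(s) drawn
Segments drawn: 1

Answer: 1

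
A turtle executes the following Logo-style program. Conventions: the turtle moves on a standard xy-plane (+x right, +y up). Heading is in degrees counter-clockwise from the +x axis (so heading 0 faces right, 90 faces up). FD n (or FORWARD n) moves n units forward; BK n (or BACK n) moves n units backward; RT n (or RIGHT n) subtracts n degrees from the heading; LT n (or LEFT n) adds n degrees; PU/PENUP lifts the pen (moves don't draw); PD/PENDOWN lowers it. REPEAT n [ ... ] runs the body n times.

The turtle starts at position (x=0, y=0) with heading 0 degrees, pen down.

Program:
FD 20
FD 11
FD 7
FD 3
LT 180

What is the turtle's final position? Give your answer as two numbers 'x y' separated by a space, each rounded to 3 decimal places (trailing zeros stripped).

Executing turtle program step by step:
Start: pos=(0,0), heading=0, pen down
FD 20: (0,0) -> (20,0) [heading=0, draw]
FD 11: (20,0) -> (31,0) [heading=0, draw]
FD 7: (31,0) -> (38,0) [heading=0, draw]
FD 3: (38,0) -> (41,0) [heading=0, draw]
LT 180: heading 0 -> 180
Final: pos=(41,0), heading=180, 4 segment(s) drawn

Answer: 41 0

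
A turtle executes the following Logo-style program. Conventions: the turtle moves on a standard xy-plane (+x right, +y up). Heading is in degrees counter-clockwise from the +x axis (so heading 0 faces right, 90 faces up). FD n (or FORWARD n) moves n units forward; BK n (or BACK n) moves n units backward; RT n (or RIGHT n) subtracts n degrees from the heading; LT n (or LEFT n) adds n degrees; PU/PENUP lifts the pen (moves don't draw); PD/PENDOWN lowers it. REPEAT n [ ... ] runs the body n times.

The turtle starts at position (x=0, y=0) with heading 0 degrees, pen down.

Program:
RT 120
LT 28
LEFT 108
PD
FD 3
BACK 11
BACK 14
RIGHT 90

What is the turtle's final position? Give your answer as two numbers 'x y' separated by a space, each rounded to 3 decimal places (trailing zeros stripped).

Executing turtle program step by step:
Start: pos=(0,0), heading=0, pen down
RT 120: heading 0 -> 240
LT 28: heading 240 -> 268
LT 108: heading 268 -> 16
PD: pen down
FD 3: (0,0) -> (2.884,0.827) [heading=16, draw]
BK 11: (2.884,0.827) -> (-7.69,-2.205) [heading=16, draw]
BK 14: (-7.69,-2.205) -> (-21.148,-6.064) [heading=16, draw]
RT 90: heading 16 -> 286
Final: pos=(-21.148,-6.064), heading=286, 3 segment(s) drawn

Answer: -21.148 -6.064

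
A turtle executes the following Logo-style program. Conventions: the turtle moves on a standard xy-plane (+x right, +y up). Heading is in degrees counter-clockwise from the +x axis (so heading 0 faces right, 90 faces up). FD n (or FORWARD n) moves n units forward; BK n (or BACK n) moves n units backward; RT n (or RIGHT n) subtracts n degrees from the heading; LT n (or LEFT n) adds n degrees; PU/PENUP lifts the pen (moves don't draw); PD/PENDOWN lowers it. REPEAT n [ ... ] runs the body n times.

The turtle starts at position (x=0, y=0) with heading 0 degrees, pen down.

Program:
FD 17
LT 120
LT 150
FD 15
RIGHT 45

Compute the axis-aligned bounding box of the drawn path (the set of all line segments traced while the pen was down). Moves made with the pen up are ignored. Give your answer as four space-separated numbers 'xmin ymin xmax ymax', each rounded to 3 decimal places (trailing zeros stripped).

Answer: 0 -15 17 0

Derivation:
Executing turtle program step by step:
Start: pos=(0,0), heading=0, pen down
FD 17: (0,0) -> (17,0) [heading=0, draw]
LT 120: heading 0 -> 120
LT 150: heading 120 -> 270
FD 15: (17,0) -> (17,-15) [heading=270, draw]
RT 45: heading 270 -> 225
Final: pos=(17,-15), heading=225, 2 segment(s) drawn

Segment endpoints: x in {0, 17, 17}, y in {-15, 0}
xmin=0, ymin=-15, xmax=17, ymax=0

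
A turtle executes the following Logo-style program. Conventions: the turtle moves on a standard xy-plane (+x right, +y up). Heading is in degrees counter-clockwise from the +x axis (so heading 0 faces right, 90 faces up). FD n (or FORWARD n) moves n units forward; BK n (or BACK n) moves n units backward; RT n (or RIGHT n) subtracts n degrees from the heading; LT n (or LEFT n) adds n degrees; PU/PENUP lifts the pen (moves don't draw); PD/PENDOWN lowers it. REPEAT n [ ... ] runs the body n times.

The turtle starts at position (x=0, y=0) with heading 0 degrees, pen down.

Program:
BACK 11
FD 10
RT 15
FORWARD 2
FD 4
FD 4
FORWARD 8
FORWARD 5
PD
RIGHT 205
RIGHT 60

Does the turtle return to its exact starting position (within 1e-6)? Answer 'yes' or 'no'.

Answer: no

Derivation:
Executing turtle program step by step:
Start: pos=(0,0), heading=0, pen down
BK 11: (0,0) -> (-11,0) [heading=0, draw]
FD 10: (-11,0) -> (-1,0) [heading=0, draw]
RT 15: heading 0 -> 345
FD 2: (-1,0) -> (0.932,-0.518) [heading=345, draw]
FD 4: (0.932,-0.518) -> (4.796,-1.553) [heading=345, draw]
FD 4: (4.796,-1.553) -> (8.659,-2.588) [heading=345, draw]
FD 8: (8.659,-2.588) -> (16.387,-4.659) [heading=345, draw]
FD 5: (16.387,-4.659) -> (21.216,-5.953) [heading=345, draw]
PD: pen down
RT 205: heading 345 -> 140
RT 60: heading 140 -> 80
Final: pos=(21.216,-5.953), heading=80, 7 segment(s) drawn

Start position: (0, 0)
Final position: (21.216, -5.953)
Distance = 22.036; >= 1e-6 -> NOT closed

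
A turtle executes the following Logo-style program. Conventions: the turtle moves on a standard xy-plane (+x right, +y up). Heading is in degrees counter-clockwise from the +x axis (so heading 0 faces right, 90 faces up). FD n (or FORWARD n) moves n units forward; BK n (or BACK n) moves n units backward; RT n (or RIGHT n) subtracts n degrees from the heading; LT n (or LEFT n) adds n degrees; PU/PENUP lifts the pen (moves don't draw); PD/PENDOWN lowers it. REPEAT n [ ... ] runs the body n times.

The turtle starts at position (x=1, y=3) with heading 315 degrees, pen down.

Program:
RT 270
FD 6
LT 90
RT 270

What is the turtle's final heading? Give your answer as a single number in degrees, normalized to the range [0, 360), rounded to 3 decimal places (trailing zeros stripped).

Answer: 225

Derivation:
Executing turtle program step by step:
Start: pos=(1,3), heading=315, pen down
RT 270: heading 315 -> 45
FD 6: (1,3) -> (5.243,7.243) [heading=45, draw]
LT 90: heading 45 -> 135
RT 270: heading 135 -> 225
Final: pos=(5.243,7.243), heading=225, 1 segment(s) drawn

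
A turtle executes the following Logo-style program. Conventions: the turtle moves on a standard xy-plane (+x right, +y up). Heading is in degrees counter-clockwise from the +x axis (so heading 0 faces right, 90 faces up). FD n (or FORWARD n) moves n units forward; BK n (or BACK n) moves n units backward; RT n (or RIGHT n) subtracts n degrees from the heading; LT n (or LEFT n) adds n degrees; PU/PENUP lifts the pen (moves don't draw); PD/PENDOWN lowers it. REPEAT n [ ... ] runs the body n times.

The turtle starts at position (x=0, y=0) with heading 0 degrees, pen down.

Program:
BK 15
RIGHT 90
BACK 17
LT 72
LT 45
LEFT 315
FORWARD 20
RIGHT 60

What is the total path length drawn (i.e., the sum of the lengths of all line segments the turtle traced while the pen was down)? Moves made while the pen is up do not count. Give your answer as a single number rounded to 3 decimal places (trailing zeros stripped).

Answer: 52

Derivation:
Executing turtle program step by step:
Start: pos=(0,0), heading=0, pen down
BK 15: (0,0) -> (-15,0) [heading=0, draw]
RT 90: heading 0 -> 270
BK 17: (-15,0) -> (-15,17) [heading=270, draw]
LT 72: heading 270 -> 342
LT 45: heading 342 -> 27
LT 315: heading 27 -> 342
FD 20: (-15,17) -> (4.021,10.82) [heading=342, draw]
RT 60: heading 342 -> 282
Final: pos=(4.021,10.82), heading=282, 3 segment(s) drawn

Segment lengths:
  seg 1: (0,0) -> (-15,0), length = 15
  seg 2: (-15,0) -> (-15,17), length = 17
  seg 3: (-15,17) -> (4.021,10.82), length = 20
Total = 52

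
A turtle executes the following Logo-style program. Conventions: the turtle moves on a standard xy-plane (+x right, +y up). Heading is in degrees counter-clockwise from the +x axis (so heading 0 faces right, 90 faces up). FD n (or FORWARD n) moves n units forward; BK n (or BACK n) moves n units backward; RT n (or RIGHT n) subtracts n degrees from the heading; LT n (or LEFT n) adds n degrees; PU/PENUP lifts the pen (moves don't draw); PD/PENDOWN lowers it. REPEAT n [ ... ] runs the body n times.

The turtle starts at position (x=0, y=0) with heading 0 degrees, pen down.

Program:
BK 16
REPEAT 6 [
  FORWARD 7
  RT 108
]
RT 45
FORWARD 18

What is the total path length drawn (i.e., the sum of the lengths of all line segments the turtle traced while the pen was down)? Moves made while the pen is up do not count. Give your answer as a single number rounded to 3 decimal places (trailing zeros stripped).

Executing turtle program step by step:
Start: pos=(0,0), heading=0, pen down
BK 16: (0,0) -> (-16,0) [heading=0, draw]
REPEAT 6 [
  -- iteration 1/6 --
  FD 7: (-16,0) -> (-9,0) [heading=0, draw]
  RT 108: heading 0 -> 252
  -- iteration 2/6 --
  FD 7: (-9,0) -> (-11.163,-6.657) [heading=252, draw]
  RT 108: heading 252 -> 144
  -- iteration 3/6 --
  FD 7: (-11.163,-6.657) -> (-16.826,-2.543) [heading=144, draw]
  RT 108: heading 144 -> 36
  -- iteration 4/6 --
  FD 7: (-16.826,-2.543) -> (-11.163,1.572) [heading=36, draw]
  RT 108: heading 36 -> 288
  -- iteration 5/6 --
  FD 7: (-11.163,1.572) -> (-9,-5.086) [heading=288, draw]
  RT 108: heading 288 -> 180
  -- iteration 6/6 --
  FD 7: (-9,-5.086) -> (-16,-5.086) [heading=180, draw]
  RT 108: heading 180 -> 72
]
RT 45: heading 72 -> 27
FD 18: (-16,-5.086) -> (0.038,3.086) [heading=27, draw]
Final: pos=(0.038,3.086), heading=27, 8 segment(s) drawn

Segment lengths:
  seg 1: (0,0) -> (-16,0), length = 16
  seg 2: (-16,0) -> (-9,0), length = 7
  seg 3: (-9,0) -> (-11.163,-6.657), length = 7
  seg 4: (-11.163,-6.657) -> (-16.826,-2.543), length = 7
  seg 5: (-16.826,-2.543) -> (-11.163,1.572), length = 7
  seg 6: (-11.163,1.572) -> (-9,-5.086), length = 7
  seg 7: (-9,-5.086) -> (-16,-5.086), length = 7
  seg 8: (-16,-5.086) -> (0.038,3.086), length = 18
Total = 76

Answer: 76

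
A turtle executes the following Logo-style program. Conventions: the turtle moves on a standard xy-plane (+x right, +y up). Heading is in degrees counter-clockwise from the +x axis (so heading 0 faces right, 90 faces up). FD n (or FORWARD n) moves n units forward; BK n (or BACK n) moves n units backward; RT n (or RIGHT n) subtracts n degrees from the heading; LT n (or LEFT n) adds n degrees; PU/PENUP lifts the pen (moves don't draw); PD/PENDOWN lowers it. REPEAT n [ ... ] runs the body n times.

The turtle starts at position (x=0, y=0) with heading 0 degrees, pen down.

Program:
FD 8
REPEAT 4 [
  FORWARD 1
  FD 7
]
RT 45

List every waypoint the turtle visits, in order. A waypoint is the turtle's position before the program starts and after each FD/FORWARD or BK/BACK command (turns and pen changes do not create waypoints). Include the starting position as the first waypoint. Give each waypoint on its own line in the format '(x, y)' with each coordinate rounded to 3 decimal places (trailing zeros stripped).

Answer: (0, 0)
(8, 0)
(9, 0)
(16, 0)
(17, 0)
(24, 0)
(25, 0)
(32, 0)
(33, 0)
(40, 0)

Derivation:
Executing turtle program step by step:
Start: pos=(0,0), heading=0, pen down
FD 8: (0,0) -> (8,0) [heading=0, draw]
REPEAT 4 [
  -- iteration 1/4 --
  FD 1: (8,0) -> (9,0) [heading=0, draw]
  FD 7: (9,0) -> (16,0) [heading=0, draw]
  -- iteration 2/4 --
  FD 1: (16,0) -> (17,0) [heading=0, draw]
  FD 7: (17,0) -> (24,0) [heading=0, draw]
  -- iteration 3/4 --
  FD 1: (24,0) -> (25,0) [heading=0, draw]
  FD 7: (25,0) -> (32,0) [heading=0, draw]
  -- iteration 4/4 --
  FD 1: (32,0) -> (33,0) [heading=0, draw]
  FD 7: (33,0) -> (40,0) [heading=0, draw]
]
RT 45: heading 0 -> 315
Final: pos=(40,0), heading=315, 9 segment(s) drawn
Waypoints (10 total):
(0, 0)
(8, 0)
(9, 0)
(16, 0)
(17, 0)
(24, 0)
(25, 0)
(32, 0)
(33, 0)
(40, 0)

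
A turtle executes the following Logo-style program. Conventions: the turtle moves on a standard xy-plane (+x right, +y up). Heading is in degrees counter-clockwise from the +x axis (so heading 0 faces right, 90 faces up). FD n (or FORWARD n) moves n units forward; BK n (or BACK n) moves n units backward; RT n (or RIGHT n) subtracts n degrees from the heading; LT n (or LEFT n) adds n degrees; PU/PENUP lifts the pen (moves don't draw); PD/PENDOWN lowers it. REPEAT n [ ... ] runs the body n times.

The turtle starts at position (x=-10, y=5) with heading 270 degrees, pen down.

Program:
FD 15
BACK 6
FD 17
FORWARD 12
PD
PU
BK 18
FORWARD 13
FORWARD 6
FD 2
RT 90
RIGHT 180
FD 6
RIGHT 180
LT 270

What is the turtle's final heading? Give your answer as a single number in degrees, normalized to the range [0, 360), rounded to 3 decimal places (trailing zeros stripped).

Executing turtle program step by step:
Start: pos=(-10,5), heading=270, pen down
FD 15: (-10,5) -> (-10,-10) [heading=270, draw]
BK 6: (-10,-10) -> (-10,-4) [heading=270, draw]
FD 17: (-10,-4) -> (-10,-21) [heading=270, draw]
FD 12: (-10,-21) -> (-10,-33) [heading=270, draw]
PD: pen down
PU: pen up
BK 18: (-10,-33) -> (-10,-15) [heading=270, move]
FD 13: (-10,-15) -> (-10,-28) [heading=270, move]
FD 6: (-10,-28) -> (-10,-34) [heading=270, move]
FD 2: (-10,-34) -> (-10,-36) [heading=270, move]
RT 90: heading 270 -> 180
RT 180: heading 180 -> 0
FD 6: (-10,-36) -> (-4,-36) [heading=0, move]
RT 180: heading 0 -> 180
LT 270: heading 180 -> 90
Final: pos=(-4,-36), heading=90, 4 segment(s) drawn

Answer: 90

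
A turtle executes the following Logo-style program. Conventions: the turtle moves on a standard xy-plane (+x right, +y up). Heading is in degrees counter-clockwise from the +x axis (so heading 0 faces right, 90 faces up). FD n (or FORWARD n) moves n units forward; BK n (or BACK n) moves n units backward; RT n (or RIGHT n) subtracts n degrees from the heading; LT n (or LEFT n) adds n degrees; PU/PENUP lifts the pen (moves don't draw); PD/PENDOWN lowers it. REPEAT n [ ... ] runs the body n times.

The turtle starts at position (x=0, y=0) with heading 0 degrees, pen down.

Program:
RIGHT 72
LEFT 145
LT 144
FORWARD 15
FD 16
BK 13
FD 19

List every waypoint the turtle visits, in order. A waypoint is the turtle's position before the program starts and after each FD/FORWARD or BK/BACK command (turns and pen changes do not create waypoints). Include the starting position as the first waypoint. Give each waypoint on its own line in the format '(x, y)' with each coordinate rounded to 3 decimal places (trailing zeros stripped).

Answer: (0, 0)
(-11.98, -9.027)
(-24.758, -18.656)
(-14.375, -10.833)
(-29.55, -22.267)

Derivation:
Executing turtle program step by step:
Start: pos=(0,0), heading=0, pen down
RT 72: heading 0 -> 288
LT 145: heading 288 -> 73
LT 144: heading 73 -> 217
FD 15: (0,0) -> (-11.98,-9.027) [heading=217, draw]
FD 16: (-11.98,-9.027) -> (-24.758,-18.656) [heading=217, draw]
BK 13: (-24.758,-18.656) -> (-14.375,-10.833) [heading=217, draw]
FD 19: (-14.375,-10.833) -> (-29.55,-22.267) [heading=217, draw]
Final: pos=(-29.55,-22.267), heading=217, 4 segment(s) drawn
Waypoints (5 total):
(0, 0)
(-11.98, -9.027)
(-24.758, -18.656)
(-14.375, -10.833)
(-29.55, -22.267)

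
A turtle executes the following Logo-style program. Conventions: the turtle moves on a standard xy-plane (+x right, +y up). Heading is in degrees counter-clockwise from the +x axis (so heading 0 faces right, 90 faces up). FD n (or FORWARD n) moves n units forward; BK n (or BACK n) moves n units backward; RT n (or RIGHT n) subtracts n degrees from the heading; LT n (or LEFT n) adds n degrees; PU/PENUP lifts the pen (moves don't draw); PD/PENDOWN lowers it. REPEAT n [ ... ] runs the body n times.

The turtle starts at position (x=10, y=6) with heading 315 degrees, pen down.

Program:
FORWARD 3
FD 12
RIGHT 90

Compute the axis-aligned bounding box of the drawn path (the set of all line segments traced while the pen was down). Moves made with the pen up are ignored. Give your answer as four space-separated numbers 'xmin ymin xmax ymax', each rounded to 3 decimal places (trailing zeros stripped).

Executing turtle program step by step:
Start: pos=(10,6), heading=315, pen down
FD 3: (10,6) -> (12.121,3.879) [heading=315, draw]
FD 12: (12.121,3.879) -> (20.607,-4.607) [heading=315, draw]
RT 90: heading 315 -> 225
Final: pos=(20.607,-4.607), heading=225, 2 segment(s) drawn

Segment endpoints: x in {10, 12.121, 20.607}, y in {-4.607, 3.879, 6}
xmin=10, ymin=-4.607, xmax=20.607, ymax=6

Answer: 10 -4.607 20.607 6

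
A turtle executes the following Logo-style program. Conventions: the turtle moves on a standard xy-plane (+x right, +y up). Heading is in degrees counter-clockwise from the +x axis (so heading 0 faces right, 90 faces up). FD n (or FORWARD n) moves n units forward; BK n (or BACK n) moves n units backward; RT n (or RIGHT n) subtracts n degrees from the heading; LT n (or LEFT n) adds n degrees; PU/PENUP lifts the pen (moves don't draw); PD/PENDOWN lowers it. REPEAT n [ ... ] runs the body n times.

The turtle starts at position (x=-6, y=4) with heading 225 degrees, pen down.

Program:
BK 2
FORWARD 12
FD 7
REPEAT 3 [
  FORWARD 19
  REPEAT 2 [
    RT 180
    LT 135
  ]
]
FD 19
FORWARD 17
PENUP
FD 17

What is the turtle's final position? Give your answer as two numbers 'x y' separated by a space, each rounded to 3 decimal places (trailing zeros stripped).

Executing turtle program step by step:
Start: pos=(-6,4), heading=225, pen down
BK 2: (-6,4) -> (-4.586,5.414) [heading=225, draw]
FD 12: (-4.586,5.414) -> (-13.071,-3.071) [heading=225, draw]
FD 7: (-13.071,-3.071) -> (-18.021,-8.021) [heading=225, draw]
REPEAT 3 [
  -- iteration 1/3 --
  FD 19: (-18.021,-8.021) -> (-31.456,-21.456) [heading=225, draw]
  REPEAT 2 [
    -- iteration 1/2 --
    RT 180: heading 225 -> 45
    LT 135: heading 45 -> 180
    -- iteration 2/2 --
    RT 180: heading 180 -> 0
    LT 135: heading 0 -> 135
  ]
  -- iteration 2/3 --
  FD 19: (-31.456,-21.456) -> (-44.891,-8.021) [heading=135, draw]
  REPEAT 2 [
    -- iteration 1/2 --
    RT 180: heading 135 -> 315
    LT 135: heading 315 -> 90
    -- iteration 2/2 --
    RT 180: heading 90 -> 270
    LT 135: heading 270 -> 45
  ]
  -- iteration 3/3 --
  FD 19: (-44.891,-8.021) -> (-31.456,5.414) [heading=45, draw]
  REPEAT 2 [
    -- iteration 1/2 --
    RT 180: heading 45 -> 225
    LT 135: heading 225 -> 0
    -- iteration 2/2 --
    RT 180: heading 0 -> 180
    LT 135: heading 180 -> 315
  ]
]
FD 19: (-31.456,5.414) -> (-18.021,-8.021) [heading=315, draw]
FD 17: (-18.021,-8.021) -> (-6,-20.042) [heading=315, draw]
PU: pen up
FD 17: (-6,-20.042) -> (6.021,-32.062) [heading=315, move]
Final: pos=(6.021,-32.062), heading=315, 8 segment(s) drawn

Answer: 6.021 -32.062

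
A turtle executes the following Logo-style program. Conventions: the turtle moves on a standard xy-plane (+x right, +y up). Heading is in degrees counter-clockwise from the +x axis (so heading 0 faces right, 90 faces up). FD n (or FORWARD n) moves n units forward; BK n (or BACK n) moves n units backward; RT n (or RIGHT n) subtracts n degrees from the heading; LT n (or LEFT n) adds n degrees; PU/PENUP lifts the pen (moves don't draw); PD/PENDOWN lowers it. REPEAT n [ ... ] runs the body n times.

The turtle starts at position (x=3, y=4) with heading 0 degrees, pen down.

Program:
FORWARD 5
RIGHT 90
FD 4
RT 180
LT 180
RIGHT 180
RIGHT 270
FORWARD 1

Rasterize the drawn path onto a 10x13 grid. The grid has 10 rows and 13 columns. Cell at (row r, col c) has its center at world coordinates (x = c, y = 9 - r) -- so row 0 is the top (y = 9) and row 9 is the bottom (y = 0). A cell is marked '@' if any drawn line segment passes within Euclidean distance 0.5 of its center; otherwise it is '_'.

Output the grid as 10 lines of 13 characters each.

Answer: _____________
_____________
_____________
_____________
_____________
___@@@@@@____
________@____
________@____
________@____
_______@@____

Derivation:
Segment 0: (3,4) -> (8,4)
Segment 1: (8,4) -> (8,0)
Segment 2: (8,0) -> (7,-0)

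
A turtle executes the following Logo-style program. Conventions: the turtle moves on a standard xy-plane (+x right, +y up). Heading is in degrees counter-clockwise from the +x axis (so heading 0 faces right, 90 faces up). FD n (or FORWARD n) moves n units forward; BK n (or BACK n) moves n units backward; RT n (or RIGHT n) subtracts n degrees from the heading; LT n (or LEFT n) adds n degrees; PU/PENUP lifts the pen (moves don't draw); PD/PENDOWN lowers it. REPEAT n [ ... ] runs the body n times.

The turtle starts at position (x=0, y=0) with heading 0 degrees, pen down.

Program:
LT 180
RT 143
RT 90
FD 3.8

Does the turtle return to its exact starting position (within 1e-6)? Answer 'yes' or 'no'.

Answer: no

Derivation:
Executing turtle program step by step:
Start: pos=(0,0), heading=0, pen down
LT 180: heading 0 -> 180
RT 143: heading 180 -> 37
RT 90: heading 37 -> 307
FD 3.8: (0,0) -> (2.287,-3.035) [heading=307, draw]
Final: pos=(2.287,-3.035), heading=307, 1 segment(s) drawn

Start position: (0, 0)
Final position: (2.287, -3.035)
Distance = 3.8; >= 1e-6 -> NOT closed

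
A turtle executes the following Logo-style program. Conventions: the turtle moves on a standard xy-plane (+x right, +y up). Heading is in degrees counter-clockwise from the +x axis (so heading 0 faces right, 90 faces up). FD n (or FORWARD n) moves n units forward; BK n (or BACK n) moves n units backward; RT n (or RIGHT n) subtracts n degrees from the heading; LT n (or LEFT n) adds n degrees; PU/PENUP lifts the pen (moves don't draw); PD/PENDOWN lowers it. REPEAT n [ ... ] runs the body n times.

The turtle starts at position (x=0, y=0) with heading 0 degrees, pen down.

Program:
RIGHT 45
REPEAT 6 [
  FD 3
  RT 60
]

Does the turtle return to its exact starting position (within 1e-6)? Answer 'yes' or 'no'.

Answer: yes

Derivation:
Executing turtle program step by step:
Start: pos=(0,0), heading=0, pen down
RT 45: heading 0 -> 315
REPEAT 6 [
  -- iteration 1/6 --
  FD 3: (0,0) -> (2.121,-2.121) [heading=315, draw]
  RT 60: heading 315 -> 255
  -- iteration 2/6 --
  FD 3: (2.121,-2.121) -> (1.345,-5.019) [heading=255, draw]
  RT 60: heading 255 -> 195
  -- iteration 3/6 --
  FD 3: (1.345,-5.019) -> (-1.553,-5.796) [heading=195, draw]
  RT 60: heading 195 -> 135
  -- iteration 4/6 --
  FD 3: (-1.553,-5.796) -> (-3.674,-3.674) [heading=135, draw]
  RT 60: heading 135 -> 75
  -- iteration 5/6 --
  FD 3: (-3.674,-3.674) -> (-2.898,-0.776) [heading=75, draw]
  RT 60: heading 75 -> 15
  -- iteration 6/6 --
  FD 3: (-2.898,-0.776) -> (0,0) [heading=15, draw]
  RT 60: heading 15 -> 315
]
Final: pos=(0,0), heading=315, 6 segment(s) drawn

Start position: (0, 0)
Final position: (0, 0)
Distance = 0; < 1e-6 -> CLOSED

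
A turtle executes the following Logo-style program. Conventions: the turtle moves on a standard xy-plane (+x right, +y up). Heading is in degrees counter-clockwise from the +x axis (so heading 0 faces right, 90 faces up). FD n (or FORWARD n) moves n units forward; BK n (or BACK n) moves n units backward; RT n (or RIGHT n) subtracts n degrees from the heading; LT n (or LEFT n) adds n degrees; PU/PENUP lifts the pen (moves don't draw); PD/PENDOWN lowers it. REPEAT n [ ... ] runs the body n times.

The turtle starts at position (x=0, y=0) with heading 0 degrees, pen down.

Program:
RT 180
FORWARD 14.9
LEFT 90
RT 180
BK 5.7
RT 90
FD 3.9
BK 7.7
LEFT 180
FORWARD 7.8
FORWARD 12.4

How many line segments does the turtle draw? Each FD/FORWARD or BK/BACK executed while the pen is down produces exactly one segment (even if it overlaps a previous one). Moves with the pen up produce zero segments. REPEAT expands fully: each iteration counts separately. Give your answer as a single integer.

Executing turtle program step by step:
Start: pos=(0,0), heading=0, pen down
RT 180: heading 0 -> 180
FD 14.9: (0,0) -> (-14.9,0) [heading=180, draw]
LT 90: heading 180 -> 270
RT 180: heading 270 -> 90
BK 5.7: (-14.9,0) -> (-14.9,-5.7) [heading=90, draw]
RT 90: heading 90 -> 0
FD 3.9: (-14.9,-5.7) -> (-11,-5.7) [heading=0, draw]
BK 7.7: (-11,-5.7) -> (-18.7,-5.7) [heading=0, draw]
LT 180: heading 0 -> 180
FD 7.8: (-18.7,-5.7) -> (-26.5,-5.7) [heading=180, draw]
FD 12.4: (-26.5,-5.7) -> (-38.9,-5.7) [heading=180, draw]
Final: pos=(-38.9,-5.7), heading=180, 6 segment(s) drawn
Segments drawn: 6

Answer: 6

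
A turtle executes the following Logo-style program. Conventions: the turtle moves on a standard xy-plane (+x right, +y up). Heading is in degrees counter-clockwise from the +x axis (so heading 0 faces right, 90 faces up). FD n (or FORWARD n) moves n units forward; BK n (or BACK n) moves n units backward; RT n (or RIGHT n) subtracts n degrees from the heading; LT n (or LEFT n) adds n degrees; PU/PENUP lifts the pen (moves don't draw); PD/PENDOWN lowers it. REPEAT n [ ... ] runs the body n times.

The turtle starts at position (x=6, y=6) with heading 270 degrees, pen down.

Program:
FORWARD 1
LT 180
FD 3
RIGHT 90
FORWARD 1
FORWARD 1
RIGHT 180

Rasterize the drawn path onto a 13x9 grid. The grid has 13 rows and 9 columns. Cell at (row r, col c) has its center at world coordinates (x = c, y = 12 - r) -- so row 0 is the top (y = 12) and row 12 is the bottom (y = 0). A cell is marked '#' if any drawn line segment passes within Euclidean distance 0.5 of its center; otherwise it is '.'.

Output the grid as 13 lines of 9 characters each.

Segment 0: (6,6) -> (6,5)
Segment 1: (6,5) -> (6,8)
Segment 2: (6,8) -> (7,8)
Segment 3: (7,8) -> (8,8)

Answer: .........
.........
.........
.........
......###
......#..
......#..
......#..
.........
.........
.........
.........
.........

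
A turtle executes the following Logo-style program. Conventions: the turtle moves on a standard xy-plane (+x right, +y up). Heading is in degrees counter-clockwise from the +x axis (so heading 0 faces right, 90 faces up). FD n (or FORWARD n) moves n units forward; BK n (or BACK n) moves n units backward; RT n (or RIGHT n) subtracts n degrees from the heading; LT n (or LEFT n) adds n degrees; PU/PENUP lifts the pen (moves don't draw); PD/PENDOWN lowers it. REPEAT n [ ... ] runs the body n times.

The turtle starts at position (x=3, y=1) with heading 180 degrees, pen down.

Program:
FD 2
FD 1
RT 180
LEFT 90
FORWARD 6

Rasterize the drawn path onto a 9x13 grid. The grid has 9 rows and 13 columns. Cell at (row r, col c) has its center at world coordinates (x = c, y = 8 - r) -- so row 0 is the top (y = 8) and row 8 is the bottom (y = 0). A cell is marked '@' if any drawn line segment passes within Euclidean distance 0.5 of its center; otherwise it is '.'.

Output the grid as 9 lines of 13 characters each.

Segment 0: (3,1) -> (1,1)
Segment 1: (1,1) -> (0,1)
Segment 2: (0,1) -> (0,7)

Answer: .............
@............
@............
@............
@............
@............
@............
@@@@.........
.............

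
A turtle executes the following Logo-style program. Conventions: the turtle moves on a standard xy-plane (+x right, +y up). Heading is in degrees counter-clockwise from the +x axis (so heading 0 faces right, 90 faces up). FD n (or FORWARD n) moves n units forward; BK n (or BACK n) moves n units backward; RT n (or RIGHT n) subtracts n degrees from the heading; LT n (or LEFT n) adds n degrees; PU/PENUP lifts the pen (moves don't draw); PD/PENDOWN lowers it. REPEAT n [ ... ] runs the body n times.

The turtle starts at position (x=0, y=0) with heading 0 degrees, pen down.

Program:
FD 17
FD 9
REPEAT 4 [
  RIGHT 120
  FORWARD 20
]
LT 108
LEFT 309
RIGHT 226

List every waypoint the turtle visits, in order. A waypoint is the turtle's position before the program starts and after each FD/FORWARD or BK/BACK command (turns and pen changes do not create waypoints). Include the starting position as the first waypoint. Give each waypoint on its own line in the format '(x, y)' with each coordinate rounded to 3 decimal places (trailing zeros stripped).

Executing turtle program step by step:
Start: pos=(0,0), heading=0, pen down
FD 17: (0,0) -> (17,0) [heading=0, draw]
FD 9: (17,0) -> (26,0) [heading=0, draw]
REPEAT 4 [
  -- iteration 1/4 --
  RT 120: heading 0 -> 240
  FD 20: (26,0) -> (16,-17.321) [heading=240, draw]
  -- iteration 2/4 --
  RT 120: heading 240 -> 120
  FD 20: (16,-17.321) -> (6,0) [heading=120, draw]
  -- iteration 3/4 --
  RT 120: heading 120 -> 0
  FD 20: (6,0) -> (26,0) [heading=0, draw]
  -- iteration 4/4 --
  RT 120: heading 0 -> 240
  FD 20: (26,0) -> (16,-17.321) [heading=240, draw]
]
LT 108: heading 240 -> 348
LT 309: heading 348 -> 297
RT 226: heading 297 -> 71
Final: pos=(16,-17.321), heading=71, 6 segment(s) drawn
Waypoints (7 total):
(0, 0)
(17, 0)
(26, 0)
(16, -17.321)
(6, 0)
(26, 0)
(16, -17.321)

Answer: (0, 0)
(17, 0)
(26, 0)
(16, -17.321)
(6, 0)
(26, 0)
(16, -17.321)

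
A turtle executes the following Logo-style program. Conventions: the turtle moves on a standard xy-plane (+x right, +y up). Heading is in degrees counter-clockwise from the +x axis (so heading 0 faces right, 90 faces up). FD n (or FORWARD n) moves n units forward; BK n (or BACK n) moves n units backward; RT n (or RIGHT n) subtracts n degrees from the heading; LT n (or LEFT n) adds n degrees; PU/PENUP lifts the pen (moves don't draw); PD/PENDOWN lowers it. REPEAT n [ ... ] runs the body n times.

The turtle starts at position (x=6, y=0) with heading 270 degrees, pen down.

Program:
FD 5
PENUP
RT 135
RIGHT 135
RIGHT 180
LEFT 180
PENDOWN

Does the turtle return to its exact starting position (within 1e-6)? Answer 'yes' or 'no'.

Executing turtle program step by step:
Start: pos=(6,0), heading=270, pen down
FD 5: (6,0) -> (6,-5) [heading=270, draw]
PU: pen up
RT 135: heading 270 -> 135
RT 135: heading 135 -> 0
RT 180: heading 0 -> 180
LT 180: heading 180 -> 0
PD: pen down
Final: pos=(6,-5), heading=0, 1 segment(s) drawn

Start position: (6, 0)
Final position: (6, -5)
Distance = 5; >= 1e-6 -> NOT closed

Answer: no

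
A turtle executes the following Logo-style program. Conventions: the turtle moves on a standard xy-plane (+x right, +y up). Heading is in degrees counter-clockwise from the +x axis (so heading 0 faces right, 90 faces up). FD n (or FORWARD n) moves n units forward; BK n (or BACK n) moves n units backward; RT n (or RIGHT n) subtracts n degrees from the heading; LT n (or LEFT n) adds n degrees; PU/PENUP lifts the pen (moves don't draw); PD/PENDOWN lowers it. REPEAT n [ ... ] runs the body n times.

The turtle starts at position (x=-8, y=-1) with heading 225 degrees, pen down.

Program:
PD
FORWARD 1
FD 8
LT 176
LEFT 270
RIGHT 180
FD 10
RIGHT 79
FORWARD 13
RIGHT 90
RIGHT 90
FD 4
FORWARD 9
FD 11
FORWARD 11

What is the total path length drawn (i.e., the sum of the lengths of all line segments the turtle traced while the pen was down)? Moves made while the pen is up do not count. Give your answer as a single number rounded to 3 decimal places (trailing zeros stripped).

Answer: 67

Derivation:
Executing turtle program step by step:
Start: pos=(-8,-1), heading=225, pen down
PD: pen down
FD 1: (-8,-1) -> (-8.707,-1.707) [heading=225, draw]
FD 8: (-8.707,-1.707) -> (-14.364,-7.364) [heading=225, draw]
LT 176: heading 225 -> 41
LT 270: heading 41 -> 311
RT 180: heading 311 -> 131
FD 10: (-14.364,-7.364) -> (-20.925,0.183) [heading=131, draw]
RT 79: heading 131 -> 52
FD 13: (-20.925,0.183) -> (-12.921,10.427) [heading=52, draw]
RT 90: heading 52 -> 322
RT 90: heading 322 -> 232
FD 4: (-12.921,10.427) -> (-15.384,7.275) [heading=232, draw]
FD 9: (-15.384,7.275) -> (-20.925,0.183) [heading=232, draw]
FD 11: (-20.925,0.183) -> (-27.697,-8.485) [heading=232, draw]
FD 11: (-27.697,-8.485) -> (-34.469,-17.153) [heading=232, draw]
Final: pos=(-34.469,-17.153), heading=232, 8 segment(s) drawn

Segment lengths:
  seg 1: (-8,-1) -> (-8.707,-1.707), length = 1
  seg 2: (-8.707,-1.707) -> (-14.364,-7.364), length = 8
  seg 3: (-14.364,-7.364) -> (-20.925,0.183), length = 10
  seg 4: (-20.925,0.183) -> (-12.921,10.427), length = 13
  seg 5: (-12.921,10.427) -> (-15.384,7.275), length = 4
  seg 6: (-15.384,7.275) -> (-20.925,0.183), length = 9
  seg 7: (-20.925,0.183) -> (-27.697,-8.485), length = 11
  seg 8: (-27.697,-8.485) -> (-34.469,-17.153), length = 11
Total = 67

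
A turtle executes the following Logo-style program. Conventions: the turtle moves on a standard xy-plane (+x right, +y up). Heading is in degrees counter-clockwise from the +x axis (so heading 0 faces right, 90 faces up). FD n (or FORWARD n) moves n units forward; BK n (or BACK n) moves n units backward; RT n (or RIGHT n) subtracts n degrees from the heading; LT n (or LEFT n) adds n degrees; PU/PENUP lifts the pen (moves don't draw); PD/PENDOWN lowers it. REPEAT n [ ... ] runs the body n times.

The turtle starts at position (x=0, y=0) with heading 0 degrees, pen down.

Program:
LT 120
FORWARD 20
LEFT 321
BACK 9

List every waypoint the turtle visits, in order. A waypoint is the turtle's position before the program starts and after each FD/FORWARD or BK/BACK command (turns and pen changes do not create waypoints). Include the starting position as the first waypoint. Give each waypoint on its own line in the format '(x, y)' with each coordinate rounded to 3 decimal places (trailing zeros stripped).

Answer: (0, 0)
(-10, 17.321)
(-11.408, 8.431)

Derivation:
Executing turtle program step by step:
Start: pos=(0,0), heading=0, pen down
LT 120: heading 0 -> 120
FD 20: (0,0) -> (-10,17.321) [heading=120, draw]
LT 321: heading 120 -> 81
BK 9: (-10,17.321) -> (-11.408,8.431) [heading=81, draw]
Final: pos=(-11.408,8.431), heading=81, 2 segment(s) drawn
Waypoints (3 total):
(0, 0)
(-10, 17.321)
(-11.408, 8.431)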